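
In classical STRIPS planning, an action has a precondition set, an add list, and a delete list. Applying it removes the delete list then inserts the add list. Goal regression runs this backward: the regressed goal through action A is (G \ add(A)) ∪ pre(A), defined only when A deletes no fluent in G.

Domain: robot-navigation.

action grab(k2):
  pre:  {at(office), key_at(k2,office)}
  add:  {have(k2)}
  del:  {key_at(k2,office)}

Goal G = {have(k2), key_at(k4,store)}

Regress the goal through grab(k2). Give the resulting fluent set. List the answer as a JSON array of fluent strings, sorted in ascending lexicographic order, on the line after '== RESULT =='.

Regress:
  G ∩ del = {}  (empty — regression defined)
  G \ add = {have(k2), key_at(k4,store)} \ {have(k2)} = {key_at(k4,store)}
  ∪ pre   = {key_at(k4,store)} ∪ {at(office), key_at(k2,office)}
          = {at(office), key_at(k2,office), key_at(k4,store)}

== RESULT ==
["at(office)", "key_at(k2,office)", "key_at(k4,store)"]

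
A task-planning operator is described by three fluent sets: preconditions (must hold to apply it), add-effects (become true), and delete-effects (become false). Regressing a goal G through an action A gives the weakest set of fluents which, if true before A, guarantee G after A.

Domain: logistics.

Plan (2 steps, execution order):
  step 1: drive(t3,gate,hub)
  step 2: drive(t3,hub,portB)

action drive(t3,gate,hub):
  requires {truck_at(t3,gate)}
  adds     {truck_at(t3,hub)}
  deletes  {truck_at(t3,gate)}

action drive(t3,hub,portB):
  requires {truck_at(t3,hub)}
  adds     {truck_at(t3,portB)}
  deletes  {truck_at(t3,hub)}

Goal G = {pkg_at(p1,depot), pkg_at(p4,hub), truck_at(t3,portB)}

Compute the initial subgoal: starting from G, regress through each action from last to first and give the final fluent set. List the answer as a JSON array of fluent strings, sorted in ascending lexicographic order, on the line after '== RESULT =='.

Work backward from the goal:
  through step 2 (drive(t3,hub,portB)): drop {truck_at(t3,portB)}, keep {pkg_at(p1,depot), pkg_at(p4,hub)}, require {truck_at(t3,hub)}
    → {pkg_at(p1,depot), pkg_at(p4,hub), truck_at(t3,hub)}
  through step 1 (drive(t3,gate,hub)): drop {truck_at(t3,hub)}, keep {pkg_at(p1,depot), pkg_at(p4,hub)}, require {truck_at(t3,gate)}
    → {pkg_at(p1,depot), pkg_at(p4,hub), truck_at(t3,gate)}

== RESULT ==
["pkg_at(p1,depot)", "pkg_at(p4,hub)", "truck_at(t3,gate)"]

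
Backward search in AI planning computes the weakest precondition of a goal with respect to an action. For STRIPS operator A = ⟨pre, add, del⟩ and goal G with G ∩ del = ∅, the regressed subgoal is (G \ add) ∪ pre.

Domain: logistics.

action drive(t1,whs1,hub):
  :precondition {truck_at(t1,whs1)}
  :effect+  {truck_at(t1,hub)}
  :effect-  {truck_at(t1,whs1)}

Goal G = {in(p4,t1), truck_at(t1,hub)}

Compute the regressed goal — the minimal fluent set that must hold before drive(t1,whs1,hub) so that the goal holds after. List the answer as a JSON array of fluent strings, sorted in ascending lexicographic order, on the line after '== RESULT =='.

Regress:
  G ∩ del = {}  (empty — regression defined)
  G \ add = {in(p4,t1), truck_at(t1,hub)} \ {truck_at(t1,hub)} = {in(p4,t1)}
  ∪ pre   = {in(p4,t1)} ∪ {truck_at(t1,whs1)}
          = {in(p4,t1), truck_at(t1,whs1)}

== RESULT ==
["in(p4,t1)", "truck_at(t1,whs1)"]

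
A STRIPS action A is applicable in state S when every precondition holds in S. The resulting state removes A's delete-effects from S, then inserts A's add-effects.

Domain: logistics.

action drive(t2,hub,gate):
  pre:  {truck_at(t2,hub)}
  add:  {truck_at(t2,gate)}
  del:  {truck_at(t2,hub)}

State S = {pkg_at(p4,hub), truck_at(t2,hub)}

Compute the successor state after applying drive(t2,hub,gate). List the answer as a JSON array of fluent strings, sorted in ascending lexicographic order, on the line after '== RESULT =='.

Progress:
  pre ⊆ S: {truck_at(t2,hub)} ⊆ S  — applicable
  S \ del = {pkg_at(p4,hub)}
  ∪ add   = {pkg_at(p4,hub), truck_at(t2,gate)}

== RESULT ==
["pkg_at(p4,hub)", "truck_at(t2,gate)"]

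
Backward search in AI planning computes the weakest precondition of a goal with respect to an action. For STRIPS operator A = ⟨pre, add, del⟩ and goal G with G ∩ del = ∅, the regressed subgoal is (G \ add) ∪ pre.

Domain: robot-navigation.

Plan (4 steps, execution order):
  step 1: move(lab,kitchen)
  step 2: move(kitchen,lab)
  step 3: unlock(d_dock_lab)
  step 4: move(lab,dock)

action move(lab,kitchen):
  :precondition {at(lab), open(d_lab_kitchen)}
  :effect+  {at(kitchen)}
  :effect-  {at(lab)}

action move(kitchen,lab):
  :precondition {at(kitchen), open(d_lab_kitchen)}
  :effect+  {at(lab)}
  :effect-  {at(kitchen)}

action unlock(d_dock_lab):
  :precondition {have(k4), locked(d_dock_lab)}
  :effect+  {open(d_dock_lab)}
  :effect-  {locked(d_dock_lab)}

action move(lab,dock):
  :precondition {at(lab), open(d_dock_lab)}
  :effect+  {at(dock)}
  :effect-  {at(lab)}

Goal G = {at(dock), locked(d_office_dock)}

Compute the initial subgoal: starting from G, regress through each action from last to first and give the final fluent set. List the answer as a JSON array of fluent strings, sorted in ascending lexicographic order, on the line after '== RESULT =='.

Regress step by step:
  through step 4 (move(lab,dock)): drop {at(dock)}, keep {locked(d_office_dock)}, require {at(lab), open(d_dock_lab)}
    → {at(lab), locked(d_office_dock), open(d_dock_lab)}
  through step 3 (unlock(d_dock_lab)): drop {open(d_dock_lab)}, keep {at(lab), locked(d_office_dock)}, require {have(k4), locked(d_dock_lab)}
    → {at(lab), have(k4), locked(d_dock_lab), locked(d_office_dock)}
  through step 2 (move(kitchen,lab)): drop {at(lab)}, keep {have(k4), locked(d_dock_lab), locked(d_office_dock)}, require {at(kitchen), open(d_lab_kitchen)}
    → {at(kitchen), have(k4), locked(d_dock_lab), locked(d_office_dock), open(d_lab_kitchen)}
  through step 1 (move(lab,kitchen)): drop {at(kitchen)}, keep {have(k4), locked(d_dock_lab), locked(d_office_dock), open(d_lab_kitchen)}, require {at(lab), open(d_lab_kitchen)}
    → {at(lab), have(k4), locked(d_dock_lab), locked(d_office_dock), open(d_lab_kitchen)}

== RESULT ==
["at(lab)", "have(k4)", "locked(d_dock_lab)", "locked(d_office_dock)", "open(d_lab_kitchen)"]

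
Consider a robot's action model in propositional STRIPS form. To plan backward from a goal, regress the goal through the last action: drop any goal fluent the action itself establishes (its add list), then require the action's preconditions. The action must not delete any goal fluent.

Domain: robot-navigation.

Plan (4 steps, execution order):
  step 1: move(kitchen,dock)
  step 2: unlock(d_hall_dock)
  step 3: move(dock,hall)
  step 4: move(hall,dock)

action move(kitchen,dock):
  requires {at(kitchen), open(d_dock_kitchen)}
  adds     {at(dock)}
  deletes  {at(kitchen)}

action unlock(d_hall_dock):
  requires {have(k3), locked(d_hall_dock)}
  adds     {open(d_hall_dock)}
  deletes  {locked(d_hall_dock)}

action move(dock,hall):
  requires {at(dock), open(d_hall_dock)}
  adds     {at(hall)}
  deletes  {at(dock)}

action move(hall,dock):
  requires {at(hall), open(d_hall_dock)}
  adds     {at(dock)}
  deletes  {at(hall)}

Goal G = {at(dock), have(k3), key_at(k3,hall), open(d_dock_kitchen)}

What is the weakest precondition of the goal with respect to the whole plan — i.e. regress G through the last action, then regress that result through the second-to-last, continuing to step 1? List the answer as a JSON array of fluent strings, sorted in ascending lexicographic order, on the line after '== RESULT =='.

Work backward from the goal:
  through step 4 (move(hall,dock)): drop {at(dock)}, keep {have(k3), key_at(k3,hall), open(d_dock_kitchen)}, require {at(hall), open(d_hall_dock)}
    → {at(hall), have(k3), key_at(k3,hall), open(d_dock_kitchen), open(d_hall_dock)}
  through step 3 (move(dock,hall)): drop {at(hall)}, keep {have(k3), key_at(k3,hall), open(d_dock_kitchen), open(d_hall_dock)}, require {at(dock), open(d_hall_dock)}
    → {at(dock), have(k3), key_at(k3,hall), open(d_dock_kitchen), open(d_hall_dock)}
  through step 2 (unlock(d_hall_dock)): drop {open(d_hall_dock)}, keep {at(dock), have(k3), key_at(k3,hall), open(d_dock_kitchen)}, require {have(k3), locked(d_hall_dock)}
    → {at(dock), have(k3), key_at(k3,hall), locked(d_hall_dock), open(d_dock_kitchen)}
  through step 1 (move(kitchen,dock)): drop {at(dock)}, keep {have(k3), key_at(k3,hall), locked(d_hall_dock), open(d_dock_kitchen)}, require {at(kitchen), open(d_dock_kitchen)}
    → {at(kitchen), have(k3), key_at(k3,hall), locked(d_hall_dock), open(d_dock_kitchen)}

== RESULT ==
["at(kitchen)", "have(k3)", "key_at(k3,hall)", "locked(d_hall_dock)", "open(d_dock_kitchen)"]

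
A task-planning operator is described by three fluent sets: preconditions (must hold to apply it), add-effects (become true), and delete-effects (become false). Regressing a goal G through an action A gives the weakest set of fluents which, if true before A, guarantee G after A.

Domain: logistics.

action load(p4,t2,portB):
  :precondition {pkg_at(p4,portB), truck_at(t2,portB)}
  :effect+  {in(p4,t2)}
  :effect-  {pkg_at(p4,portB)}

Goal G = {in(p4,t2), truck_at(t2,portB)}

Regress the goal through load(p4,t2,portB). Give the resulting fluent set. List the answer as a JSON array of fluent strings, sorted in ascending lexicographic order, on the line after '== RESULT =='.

Compute (G \ add) ∪ pre:
  G ∩ del = {}  (empty — regression defined)
  G \ add = {in(p4,t2), truck_at(t2,portB)} \ {in(p4,t2)} = {truck_at(t2,portB)}
  ∪ pre   = {truck_at(t2,portB)} ∪ {pkg_at(p4,portB), truck_at(t2,portB)}
          = {pkg_at(p4,portB), truck_at(t2,portB)}

== RESULT ==
["pkg_at(p4,portB)", "truck_at(t2,portB)"]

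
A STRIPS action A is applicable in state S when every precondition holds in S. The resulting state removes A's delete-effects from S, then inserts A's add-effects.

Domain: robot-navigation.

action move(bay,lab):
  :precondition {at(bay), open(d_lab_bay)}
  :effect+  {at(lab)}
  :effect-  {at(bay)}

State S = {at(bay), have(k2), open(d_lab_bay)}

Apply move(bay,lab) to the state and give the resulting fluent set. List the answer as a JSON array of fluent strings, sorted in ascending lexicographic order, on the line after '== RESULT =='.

Compute (S \ del) ∪ add:
  pre ⊆ S: {at(bay), open(d_lab_bay)} ⊆ S  — applicable
  S \ del = {have(k2), open(d_lab_bay)}
  ∪ add   = {at(lab), have(k2), open(d_lab_bay)}

== RESULT ==
["at(lab)", "have(k2)", "open(d_lab_bay)"]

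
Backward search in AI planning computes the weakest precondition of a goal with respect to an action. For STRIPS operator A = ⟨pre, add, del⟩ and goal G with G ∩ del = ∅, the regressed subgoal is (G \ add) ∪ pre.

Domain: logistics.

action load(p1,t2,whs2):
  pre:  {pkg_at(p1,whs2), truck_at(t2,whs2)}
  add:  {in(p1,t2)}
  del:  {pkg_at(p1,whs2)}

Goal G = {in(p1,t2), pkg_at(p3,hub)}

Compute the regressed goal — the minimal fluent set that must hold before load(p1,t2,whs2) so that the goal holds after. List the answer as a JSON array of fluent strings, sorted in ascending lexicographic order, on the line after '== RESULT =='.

Regress:
  G ∩ del = {}  (empty — regression defined)
  G \ add = {in(p1,t2), pkg_at(p3,hub)} \ {in(p1,t2)} = {pkg_at(p3,hub)}
  ∪ pre   = {pkg_at(p3,hub)} ∪ {pkg_at(p1,whs2), truck_at(t2,whs2)}
          = {pkg_at(p1,whs2), pkg_at(p3,hub), truck_at(t2,whs2)}

== RESULT ==
["pkg_at(p1,whs2)", "pkg_at(p3,hub)", "truck_at(t2,whs2)"]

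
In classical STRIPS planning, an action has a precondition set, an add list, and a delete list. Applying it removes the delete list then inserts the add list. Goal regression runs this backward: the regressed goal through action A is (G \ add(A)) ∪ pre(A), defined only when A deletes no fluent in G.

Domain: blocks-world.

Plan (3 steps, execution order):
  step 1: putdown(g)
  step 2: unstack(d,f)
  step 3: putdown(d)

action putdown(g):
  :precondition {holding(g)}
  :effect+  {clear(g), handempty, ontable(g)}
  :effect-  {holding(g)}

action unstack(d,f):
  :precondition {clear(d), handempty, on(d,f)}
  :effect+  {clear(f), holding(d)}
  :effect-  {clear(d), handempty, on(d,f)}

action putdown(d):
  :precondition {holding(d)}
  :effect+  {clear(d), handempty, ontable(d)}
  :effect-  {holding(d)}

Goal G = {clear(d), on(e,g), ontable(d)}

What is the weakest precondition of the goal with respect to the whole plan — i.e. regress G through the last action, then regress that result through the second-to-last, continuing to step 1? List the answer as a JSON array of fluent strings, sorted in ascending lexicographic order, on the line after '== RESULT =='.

Regress step by step:
  through step 3 (putdown(d)): drop {clear(d), ontable(d)}, keep {on(e,g)}, require {holding(d)}
    → {holding(d), on(e,g)}
  through step 2 (unstack(d,f)): drop {holding(d)}, keep {on(e,g)}, require {clear(d), handempty, on(d,f)}
    → {clear(d), handempty, on(d,f), on(e,g)}
  through step 1 (putdown(g)): drop {handempty}, keep {clear(d), on(d,f), on(e,g)}, require {holding(g)}
    → {clear(d), holding(g), on(d,f), on(e,g)}

== RESULT ==
["clear(d)", "holding(g)", "on(d,f)", "on(e,g)"]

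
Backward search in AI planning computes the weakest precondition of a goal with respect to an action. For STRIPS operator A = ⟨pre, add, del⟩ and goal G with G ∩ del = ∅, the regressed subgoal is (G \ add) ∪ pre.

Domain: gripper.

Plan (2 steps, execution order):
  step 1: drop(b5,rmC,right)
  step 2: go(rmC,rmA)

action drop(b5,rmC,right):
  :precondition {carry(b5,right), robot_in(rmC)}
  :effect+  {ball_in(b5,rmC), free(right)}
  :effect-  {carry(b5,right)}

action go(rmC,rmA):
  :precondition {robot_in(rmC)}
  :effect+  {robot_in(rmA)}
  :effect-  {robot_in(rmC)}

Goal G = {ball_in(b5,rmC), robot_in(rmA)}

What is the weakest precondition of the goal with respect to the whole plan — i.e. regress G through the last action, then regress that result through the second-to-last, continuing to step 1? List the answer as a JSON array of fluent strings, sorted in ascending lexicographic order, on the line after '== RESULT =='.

Regress step by step:
  through step 2 (go(rmC,rmA)): drop {robot_in(rmA)}, keep {ball_in(b5,rmC)}, require {robot_in(rmC)}
    → {ball_in(b5,rmC), robot_in(rmC)}
  through step 1 (drop(b5,rmC,right)): drop {ball_in(b5,rmC)}, keep {robot_in(rmC)}, require {carry(b5,right), robot_in(rmC)}
    → {carry(b5,right), robot_in(rmC)}

== RESULT ==
["carry(b5,right)", "robot_in(rmC)"]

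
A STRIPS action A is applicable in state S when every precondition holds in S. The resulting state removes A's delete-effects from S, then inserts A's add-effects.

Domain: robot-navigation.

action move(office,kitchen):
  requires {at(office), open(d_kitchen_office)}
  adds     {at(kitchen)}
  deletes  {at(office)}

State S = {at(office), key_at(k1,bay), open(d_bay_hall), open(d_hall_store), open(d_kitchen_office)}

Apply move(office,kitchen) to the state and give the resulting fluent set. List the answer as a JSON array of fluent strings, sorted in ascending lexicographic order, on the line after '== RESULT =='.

Progress:
  pre ⊆ S: {at(office), open(d_kitchen_office)} ⊆ S  — applicable
  S \ del = {key_at(k1,bay), open(d_bay_hall), open(d_hall_store), open(d_kitchen_office)}
  ∪ add   = {at(kitchen), key_at(k1,bay), open(d_bay_hall), open(d_hall_store), open(d_kitchen_office)}

== RESULT ==
["at(kitchen)", "key_at(k1,bay)", "open(d_bay_hall)", "open(d_hall_store)", "open(d_kitchen_office)"]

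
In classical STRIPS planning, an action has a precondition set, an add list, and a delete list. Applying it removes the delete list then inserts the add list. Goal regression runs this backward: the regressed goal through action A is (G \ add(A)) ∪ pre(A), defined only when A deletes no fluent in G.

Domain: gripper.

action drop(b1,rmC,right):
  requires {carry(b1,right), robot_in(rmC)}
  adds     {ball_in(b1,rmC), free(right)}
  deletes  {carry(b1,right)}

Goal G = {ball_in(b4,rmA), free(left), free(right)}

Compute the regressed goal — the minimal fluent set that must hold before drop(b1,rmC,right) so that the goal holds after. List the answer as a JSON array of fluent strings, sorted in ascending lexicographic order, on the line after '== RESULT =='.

Compute (G \ add) ∪ pre:
  G ∩ del = {}  (empty — regression defined)
  G \ add = {ball_in(b4,rmA), free(left), free(right)} \ {ball_in(b1,rmC), free(right)} = {ball_in(b4,rmA), free(left)}
  ∪ pre   = {ball_in(b4,rmA), free(left)} ∪ {carry(b1,right), robot_in(rmC)}
          = {ball_in(b4,rmA), carry(b1,right), free(left), robot_in(rmC)}

== RESULT ==
["ball_in(b4,rmA)", "carry(b1,right)", "free(left)", "robot_in(rmC)"]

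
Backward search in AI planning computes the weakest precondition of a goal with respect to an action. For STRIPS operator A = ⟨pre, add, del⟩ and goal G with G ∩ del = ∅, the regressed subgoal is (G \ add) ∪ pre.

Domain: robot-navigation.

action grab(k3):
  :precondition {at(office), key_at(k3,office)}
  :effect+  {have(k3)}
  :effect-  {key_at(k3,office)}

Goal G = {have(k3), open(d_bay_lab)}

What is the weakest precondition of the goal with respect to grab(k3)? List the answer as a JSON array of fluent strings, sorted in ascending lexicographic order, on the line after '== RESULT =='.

Compute (G \ add) ∪ pre:
  G ∩ del = {}  (empty — regression defined)
  G \ add = {have(k3), open(d_bay_lab)} \ {have(k3)} = {open(d_bay_lab)}
  ∪ pre   = {open(d_bay_lab)} ∪ {at(office), key_at(k3,office)}
          = {at(office), key_at(k3,office), open(d_bay_lab)}

== RESULT ==
["at(office)", "key_at(k3,office)", "open(d_bay_lab)"]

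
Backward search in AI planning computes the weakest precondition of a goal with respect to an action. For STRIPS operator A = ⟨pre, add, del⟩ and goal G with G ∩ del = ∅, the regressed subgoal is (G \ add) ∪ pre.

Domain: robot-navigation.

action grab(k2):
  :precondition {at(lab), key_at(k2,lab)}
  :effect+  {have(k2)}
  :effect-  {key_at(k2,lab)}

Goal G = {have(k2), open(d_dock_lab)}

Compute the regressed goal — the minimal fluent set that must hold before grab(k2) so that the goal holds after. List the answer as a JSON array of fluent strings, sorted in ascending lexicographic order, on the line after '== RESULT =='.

Compute (G \ add) ∪ pre:
  G ∩ del = {}  (empty — regression defined)
  G \ add = {have(k2), open(d_dock_lab)} \ {have(k2)} = {open(d_dock_lab)}
  ∪ pre   = {open(d_dock_lab)} ∪ {at(lab), key_at(k2,lab)}
          = {at(lab), key_at(k2,lab), open(d_dock_lab)}

== RESULT ==
["at(lab)", "key_at(k2,lab)", "open(d_dock_lab)"]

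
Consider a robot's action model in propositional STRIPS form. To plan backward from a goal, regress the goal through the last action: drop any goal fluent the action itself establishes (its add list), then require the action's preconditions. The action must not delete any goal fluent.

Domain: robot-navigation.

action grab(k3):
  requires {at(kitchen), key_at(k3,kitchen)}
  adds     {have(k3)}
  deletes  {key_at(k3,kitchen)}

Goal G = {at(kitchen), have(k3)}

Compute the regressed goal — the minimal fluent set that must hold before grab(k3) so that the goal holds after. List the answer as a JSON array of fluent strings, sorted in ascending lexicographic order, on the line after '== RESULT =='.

Compute (G \ add) ∪ pre:
  G ∩ del = {}  (empty — regression defined)
  G \ add = {at(kitchen), have(k3)} \ {have(k3)} = {at(kitchen)}
  ∪ pre   = {at(kitchen)} ∪ {at(kitchen), key_at(k3,kitchen)}
          = {at(kitchen), key_at(k3,kitchen)}

== RESULT ==
["at(kitchen)", "key_at(k3,kitchen)"]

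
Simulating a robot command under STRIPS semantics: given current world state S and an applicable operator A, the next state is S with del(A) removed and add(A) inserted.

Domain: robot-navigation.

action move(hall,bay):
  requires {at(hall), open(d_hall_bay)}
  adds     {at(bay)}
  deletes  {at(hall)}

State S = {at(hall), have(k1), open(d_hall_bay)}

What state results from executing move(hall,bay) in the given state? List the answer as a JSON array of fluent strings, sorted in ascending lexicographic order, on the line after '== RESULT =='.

Compute (S \ del) ∪ add:
  pre ⊆ S: {at(hall), open(d_hall_bay)} ⊆ S  — applicable
  S \ del = {have(k1), open(d_hall_bay)}
  ∪ add   = {at(bay), have(k1), open(d_hall_bay)}

== RESULT ==
["at(bay)", "have(k1)", "open(d_hall_bay)"]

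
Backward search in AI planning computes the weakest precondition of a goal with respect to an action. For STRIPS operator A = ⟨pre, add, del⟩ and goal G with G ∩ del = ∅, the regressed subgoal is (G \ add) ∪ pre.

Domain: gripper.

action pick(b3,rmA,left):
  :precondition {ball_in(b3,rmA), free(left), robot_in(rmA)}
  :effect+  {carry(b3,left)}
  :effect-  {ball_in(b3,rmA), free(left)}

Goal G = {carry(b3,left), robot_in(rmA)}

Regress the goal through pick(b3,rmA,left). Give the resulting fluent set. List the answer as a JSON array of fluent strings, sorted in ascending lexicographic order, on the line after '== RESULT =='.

Regress:
  G ∩ del = {}  (empty — regression defined)
  G \ add = {carry(b3,left), robot_in(rmA)} \ {carry(b3,left)} = {robot_in(rmA)}
  ∪ pre   = {robot_in(rmA)} ∪ {ball_in(b3,rmA), free(left), robot_in(rmA)}
          = {ball_in(b3,rmA), free(left), robot_in(rmA)}

== RESULT ==
["ball_in(b3,rmA)", "free(left)", "robot_in(rmA)"]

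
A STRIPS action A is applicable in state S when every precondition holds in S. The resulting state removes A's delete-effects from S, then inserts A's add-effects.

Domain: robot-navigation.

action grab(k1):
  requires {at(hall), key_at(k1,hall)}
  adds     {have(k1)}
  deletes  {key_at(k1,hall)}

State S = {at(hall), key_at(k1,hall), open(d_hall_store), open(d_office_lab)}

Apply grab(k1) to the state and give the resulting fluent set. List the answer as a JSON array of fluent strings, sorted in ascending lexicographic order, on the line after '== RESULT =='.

Compute (S \ del) ∪ add:
  pre ⊆ S: {at(hall), key_at(k1,hall)} ⊆ S  — applicable
  S \ del = {at(hall), open(d_hall_store), open(d_office_lab)}
  ∪ add   = {at(hall), have(k1), open(d_hall_store), open(d_office_lab)}

== RESULT ==
["at(hall)", "have(k1)", "open(d_hall_store)", "open(d_office_lab)"]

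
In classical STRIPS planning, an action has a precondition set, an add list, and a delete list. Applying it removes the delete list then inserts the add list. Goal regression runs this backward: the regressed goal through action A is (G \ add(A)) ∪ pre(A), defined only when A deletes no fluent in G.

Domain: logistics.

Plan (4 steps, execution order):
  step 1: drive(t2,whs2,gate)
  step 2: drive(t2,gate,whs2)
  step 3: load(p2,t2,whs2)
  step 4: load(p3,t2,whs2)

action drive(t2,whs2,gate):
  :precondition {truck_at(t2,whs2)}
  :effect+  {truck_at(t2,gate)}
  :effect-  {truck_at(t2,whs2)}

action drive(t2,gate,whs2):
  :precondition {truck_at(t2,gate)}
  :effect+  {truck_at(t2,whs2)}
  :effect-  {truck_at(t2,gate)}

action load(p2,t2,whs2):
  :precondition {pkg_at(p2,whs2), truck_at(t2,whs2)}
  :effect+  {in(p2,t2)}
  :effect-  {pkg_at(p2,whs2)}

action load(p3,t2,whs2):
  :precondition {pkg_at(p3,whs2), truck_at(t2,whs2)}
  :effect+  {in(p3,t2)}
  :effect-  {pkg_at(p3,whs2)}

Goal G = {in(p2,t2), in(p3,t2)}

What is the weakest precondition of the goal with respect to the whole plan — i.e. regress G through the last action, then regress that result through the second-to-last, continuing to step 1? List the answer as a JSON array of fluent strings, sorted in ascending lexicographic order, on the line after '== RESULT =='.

Regress step by step:
  through step 4 (load(p3,t2,whs2)): drop {in(p3,t2)}, keep {in(p2,t2)}, require {pkg_at(p3,whs2), truck_at(t2,whs2)}
    → {in(p2,t2), pkg_at(p3,whs2), truck_at(t2,whs2)}
  through step 3 (load(p2,t2,whs2)): drop {in(p2,t2)}, keep {pkg_at(p3,whs2), truck_at(t2,whs2)}, require {pkg_at(p2,whs2), truck_at(t2,whs2)}
    → {pkg_at(p2,whs2), pkg_at(p3,whs2), truck_at(t2,whs2)}
  through step 2 (drive(t2,gate,whs2)): drop {truck_at(t2,whs2)}, keep {pkg_at(p2,whs2), pkg_at(p3,whs2)}, require {truck_at(t2,gate)}
    → {pkg_at(p2,whs2), pkg_at(p3,whs2), truck_at(t2,gate)}
  through step 1 (drive(t2,whs2,gate)): drop {truck_at(t2,gate)}, keep {pkg_at(p2,whs2), pkg_at(p3,whs2)}, require {truck_at(t2,whs2)}
    → {pkg_at(p2,whs2), pkg_at(p3,whs2), truck_at(t2,whs2)}

== RESULT ==
["pkg_at(p2,whs2)", "pkg_at(p3,whs2)", "truck_at(t2,whs2)"]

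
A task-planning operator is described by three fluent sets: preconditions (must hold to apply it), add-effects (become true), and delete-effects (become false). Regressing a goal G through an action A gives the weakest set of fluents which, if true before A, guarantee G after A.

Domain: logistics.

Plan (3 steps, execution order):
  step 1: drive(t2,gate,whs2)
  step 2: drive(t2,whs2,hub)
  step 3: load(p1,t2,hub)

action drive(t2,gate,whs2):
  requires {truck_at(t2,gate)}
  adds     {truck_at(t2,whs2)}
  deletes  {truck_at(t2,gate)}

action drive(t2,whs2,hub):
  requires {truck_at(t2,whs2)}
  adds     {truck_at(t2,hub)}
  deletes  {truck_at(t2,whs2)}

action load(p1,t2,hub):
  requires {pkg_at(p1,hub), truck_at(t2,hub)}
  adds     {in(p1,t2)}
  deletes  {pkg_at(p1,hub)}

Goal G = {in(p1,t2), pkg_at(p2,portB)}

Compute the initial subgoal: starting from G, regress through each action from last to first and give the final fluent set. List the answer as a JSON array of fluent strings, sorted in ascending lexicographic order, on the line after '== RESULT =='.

Work backward from the goal:
  through step 3 (load(p1,t2,hub)): drop {in(p1,t2)}, keep {pkg_at(p2,portB)}, require {pkg_at(p1,hub), truck_at(t2,hub)}
    → {pkg_at(p1,hub), pkg_at(p2,portB), truck_at(t2,hub)}
  through step 2 (drive(t2,whs2,hub)): drop {truck_at(t2,hub)}, keep {pkg_at(p1,hub), pkg_at(p2,portB)}, require {truck_at(t2,whs2)}
    → {pkg_at(p1,hub), pkg_at(p2,portB), truck_at(t2,whs2)}
  through step 1 (drive(t2,gate,whs2)): drop {truck_at(t2,whs2)}, keep {pkg_at(p1,hub), pkg_at(p2,portB)}, require {truck_at(t2,gate)}
    → {pkg_at(p1,hub), pkg_at(p2,portB), truck_at(t2,gate)}

== RESULT ==
["pkg_at(p1,hub)", "pkg_at(p2,portB)", "truck_at(t2,gate)"]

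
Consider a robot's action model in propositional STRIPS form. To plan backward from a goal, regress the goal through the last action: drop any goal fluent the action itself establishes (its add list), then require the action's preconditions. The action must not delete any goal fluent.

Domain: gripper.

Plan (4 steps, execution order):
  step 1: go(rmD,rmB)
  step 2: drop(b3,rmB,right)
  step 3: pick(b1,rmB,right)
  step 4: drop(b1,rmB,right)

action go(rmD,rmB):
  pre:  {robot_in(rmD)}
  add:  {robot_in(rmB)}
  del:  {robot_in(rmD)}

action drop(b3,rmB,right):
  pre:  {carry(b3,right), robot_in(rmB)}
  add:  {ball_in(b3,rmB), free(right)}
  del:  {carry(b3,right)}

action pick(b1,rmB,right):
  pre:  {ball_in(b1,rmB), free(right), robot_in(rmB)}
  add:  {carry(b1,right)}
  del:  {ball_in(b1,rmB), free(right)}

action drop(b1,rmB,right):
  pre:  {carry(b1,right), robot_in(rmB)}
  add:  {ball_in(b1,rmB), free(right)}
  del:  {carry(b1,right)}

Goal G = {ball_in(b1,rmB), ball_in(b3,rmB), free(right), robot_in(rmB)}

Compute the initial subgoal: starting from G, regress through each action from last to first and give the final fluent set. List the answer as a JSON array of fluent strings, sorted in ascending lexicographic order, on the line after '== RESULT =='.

Regress step by step:
  through step 4 (drop(b1,rmB,right)): drop {ball_in(b1,rmB), free(right)}, keep {ball_in(b3,rmB), robot_in(rmB)}, require {carry(b1,right), robot_in(rmB)}
    → {ball_in(b3,rmB), carry(b1,right), robot_in(rmB)}
  through step 3 (pick(b1,rmB,right)): drop {carry(b1,right)}, keep {ball_in(b3,rmB), robot_in(rmB)}, require {ball_in(b1,rmB), free(right), robot_in(rmB)}
    → {ball_in(b1,rmB), ball_in(b3,rmB), free(right), robot_in(rmB)}
  through step 2 (drop(b3,rmB,right)): drop {ball_in(b3,rmB), free(right)}, keep {ball_in(b1,rmB), robot_in(rmB)}, require {carry(b3,right), robot_in(rmB)}
    → {ball_in(b1,rmB), carry(b3,right), robot_in(rmB)}
  through step 1 (go(rmD,rmB)): drop {robot_in(rmB)}, keep {ball_in(b1,rmB), carry(b3,right)}, require {robot_in(rmD)}
    → {ball_in(b1,rmB), carry(b3,right), robot_in(rmD)}

== RESULT ==
["ball_in(b1,rmB)", "carry(b3,right)", "robot_in(rmD)"]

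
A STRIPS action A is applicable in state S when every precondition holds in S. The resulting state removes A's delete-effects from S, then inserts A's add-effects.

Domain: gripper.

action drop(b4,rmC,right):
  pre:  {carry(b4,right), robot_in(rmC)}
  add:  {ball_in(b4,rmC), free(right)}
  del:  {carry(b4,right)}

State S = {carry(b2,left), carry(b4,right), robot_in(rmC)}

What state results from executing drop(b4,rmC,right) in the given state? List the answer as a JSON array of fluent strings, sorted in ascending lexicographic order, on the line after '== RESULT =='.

Compute (S \ del) ∪ add:
  pre ⊆ S: {carry(b4,right), robot_in(rmC)} ⊆ S  — applicable
  S \ del = {carry(b2,left), robot_in(rmC)}
  ∪ add   = {ball_in(b4,rmC), carry(b2,left), free(right), robot_in(rmC)}

== RESULT ==
["ball_in(b4,rmC)", "carry(b2,left)", "free(right)", "robot_in(rmC)"]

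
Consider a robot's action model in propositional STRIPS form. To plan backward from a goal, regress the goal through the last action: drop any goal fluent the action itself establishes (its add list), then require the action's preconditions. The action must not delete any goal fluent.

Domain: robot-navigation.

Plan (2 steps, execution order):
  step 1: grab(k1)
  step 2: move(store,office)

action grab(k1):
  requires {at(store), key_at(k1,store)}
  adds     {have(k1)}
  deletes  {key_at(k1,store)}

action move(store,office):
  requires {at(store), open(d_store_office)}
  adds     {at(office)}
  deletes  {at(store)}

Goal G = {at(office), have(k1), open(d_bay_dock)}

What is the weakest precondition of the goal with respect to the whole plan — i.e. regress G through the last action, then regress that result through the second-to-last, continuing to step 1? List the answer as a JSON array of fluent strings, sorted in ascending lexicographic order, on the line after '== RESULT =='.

Regress step by step:
  through step 2 (move(store,office)): drop {at(office)}, keep {have(k1), open(d_bay_dock)}, require {at(store), open(d_store_office)}
    → {at(store), have(k1), open(d_bay_dock), open(d_store_office)}
  through step 1 (grab(k1)): drop {have(k1)}, keep {at(store), open(d_bay_dock), open(d_store_office)}, require {at(store), key_at(k1,store)}
    → {at(store), key_at(k1,store), open(d_bay_dock), open(d_store_office)}

== RESULT ==
["at(store)", "key_at(k1,store)", "open(d_bay_dock)", "open(d_store_office)"]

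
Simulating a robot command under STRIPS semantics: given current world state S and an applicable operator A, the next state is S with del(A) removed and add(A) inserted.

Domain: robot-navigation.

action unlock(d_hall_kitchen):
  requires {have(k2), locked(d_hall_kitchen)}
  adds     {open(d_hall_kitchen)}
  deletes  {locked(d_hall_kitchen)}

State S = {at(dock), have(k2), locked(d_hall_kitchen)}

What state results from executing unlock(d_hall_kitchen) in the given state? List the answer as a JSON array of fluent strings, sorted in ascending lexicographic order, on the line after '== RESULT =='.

Compute (S \ del) ∪ add:
  pre ⊆ S: {have(k2), locked(d_hall_kitchen)} ⊆ S  — applicable
  S \ del = {at(dock), have(k2)}
  ∪ add   = {at(dock), have(k2), open(d_hall_kitchen)}

== RESULT ==
["at(dock)", "have(k2)", "open(d_hall_kitchen)"]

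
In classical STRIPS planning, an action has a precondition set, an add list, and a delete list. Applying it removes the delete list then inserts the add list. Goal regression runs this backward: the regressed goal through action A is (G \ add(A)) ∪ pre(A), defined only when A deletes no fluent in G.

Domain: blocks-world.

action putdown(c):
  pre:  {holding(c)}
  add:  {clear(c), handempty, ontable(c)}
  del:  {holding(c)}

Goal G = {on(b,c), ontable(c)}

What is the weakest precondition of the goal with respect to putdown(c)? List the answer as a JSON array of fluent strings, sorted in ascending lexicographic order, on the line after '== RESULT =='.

Compute (G \ add) ∪ pre:
  G ∩ del = {}  (empty — regression defined)
  G \ add = {on(b,c), ontable(c)} \ {clear(c), handempty, ontable(c)} = {on(b,c)}
  ∪ pre   = {on(b,c)} ∪ {holding(c)}
          = {holding(c), on(b,c)}

== RESULT ==
["holding(c)", "on(b,c)"]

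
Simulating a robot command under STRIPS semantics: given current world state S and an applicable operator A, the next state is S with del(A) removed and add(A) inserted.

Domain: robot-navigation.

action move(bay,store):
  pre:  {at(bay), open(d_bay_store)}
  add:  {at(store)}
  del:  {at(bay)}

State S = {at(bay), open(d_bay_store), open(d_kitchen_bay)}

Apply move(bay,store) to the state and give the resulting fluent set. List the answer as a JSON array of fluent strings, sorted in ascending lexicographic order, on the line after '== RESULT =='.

Compute (S \ del) ∪ add:
  pre ⊆ S: {at(bay), open(d_bay_store)} ⊆ S  — applicable
  S \ del = {open(d_bay_store), open(d_kitchen_bay)}
  ∪ add   = {at(store), open(d_bay_store), open(d_kitchen_bay)}

== RESULT ==
["at(store)", "open(d_bay_store)", "open(d_kitchen_bay)"]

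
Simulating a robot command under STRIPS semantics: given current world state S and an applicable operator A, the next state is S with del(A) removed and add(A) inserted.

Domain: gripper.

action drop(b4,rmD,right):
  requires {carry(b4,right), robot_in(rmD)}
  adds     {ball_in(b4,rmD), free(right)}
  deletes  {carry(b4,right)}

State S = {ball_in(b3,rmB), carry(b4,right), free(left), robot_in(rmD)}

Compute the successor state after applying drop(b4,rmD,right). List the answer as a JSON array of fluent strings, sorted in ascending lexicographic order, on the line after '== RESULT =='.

Compute (S \ del) ∪ add:
  pre ⊆ S: {carry(b4,right), robot_in(rmD)} ⊆ S  — applicable
  S \ del = {ball_in(b3,rmB), free(left), robot_in(rmD)}
  ∪ add   = {ball_in(b3,rmB), ball_in(b4,rmD), free(left), free(right), robot_in(rmD)}

== RESULT ==
["ball_in(b3,rmB)", "ball_in(b4,rmD)", "free(left)", "free(right)", "robot_in(rmD)"]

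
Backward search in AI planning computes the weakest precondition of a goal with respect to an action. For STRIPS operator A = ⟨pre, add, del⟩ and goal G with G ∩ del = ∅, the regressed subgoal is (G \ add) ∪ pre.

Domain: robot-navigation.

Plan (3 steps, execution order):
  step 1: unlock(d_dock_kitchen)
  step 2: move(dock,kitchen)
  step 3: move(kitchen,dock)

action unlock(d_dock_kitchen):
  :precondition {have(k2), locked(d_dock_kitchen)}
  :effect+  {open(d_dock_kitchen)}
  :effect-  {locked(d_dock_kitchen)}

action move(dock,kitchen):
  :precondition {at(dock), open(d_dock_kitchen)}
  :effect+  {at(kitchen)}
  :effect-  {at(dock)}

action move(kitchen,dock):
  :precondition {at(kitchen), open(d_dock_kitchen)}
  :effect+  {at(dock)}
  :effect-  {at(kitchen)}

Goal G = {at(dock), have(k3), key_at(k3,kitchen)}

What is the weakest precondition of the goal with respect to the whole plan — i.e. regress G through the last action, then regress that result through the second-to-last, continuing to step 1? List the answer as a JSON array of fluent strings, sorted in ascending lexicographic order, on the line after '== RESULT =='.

Regress step by step:
  through step 3 (move(kitchen,dock)): drop {at(dock)}, keep {have(k3), key_at(k3,kitchen)}, require {at(kitchen), open(d_dock_kitchen)}
    → {at(kitchen), have(k3), key_at(k3,kitchen), open(d_dock_kitchen)}
  through step 2 (move(dock,kitchen)): drop {at(kitchen)}, keep {have(k3), key_at(k3,kitchen), open(d_dock_kitchen)}, require {at(dock), open(d_dock_kitchen)}
    → {at(dock), have(k3), key_at(k3,kitchen), open(d_dock_kitchen)}
  through step 1 (unlock(d_dock_kitchen)): drop {open(d_dock_kitchen)}, keep {at(dock), have(k3), key_at(k3,kitchen)}, require {have(k2), locked(d_dock_kitchen)}
    → {at(dock), have(k2), have(k3), key_at(k3,kitchen), locked(d_dock_kitchen)}

== RESULT ==
["at(dock)", "have(k2)", "have(k3)", "key_at(k3,kitchen)", "locked(d_dock_kitchen)"]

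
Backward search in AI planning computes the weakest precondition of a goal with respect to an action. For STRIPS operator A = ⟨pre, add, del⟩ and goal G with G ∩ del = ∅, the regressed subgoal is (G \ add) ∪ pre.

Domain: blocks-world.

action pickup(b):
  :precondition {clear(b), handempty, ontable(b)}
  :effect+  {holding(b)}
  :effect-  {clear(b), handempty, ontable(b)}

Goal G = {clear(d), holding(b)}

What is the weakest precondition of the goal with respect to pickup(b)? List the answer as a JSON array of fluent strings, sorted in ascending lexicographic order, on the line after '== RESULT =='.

Regress:
  G ∩ del = {}  (empty — regression defined)
  G \ add = {clear(d), holding(b)} \ {holding(b)} = {clear(d)}
  ∪ pre   = {clear(d)} ∪ {clear(b), handempty, ontable(b)}
          = {clear(b), clear(d), handempty, ontable(b)}

== RESULT ==
["clear(b)", "clear(d)", "handempty", "ontable(b)"]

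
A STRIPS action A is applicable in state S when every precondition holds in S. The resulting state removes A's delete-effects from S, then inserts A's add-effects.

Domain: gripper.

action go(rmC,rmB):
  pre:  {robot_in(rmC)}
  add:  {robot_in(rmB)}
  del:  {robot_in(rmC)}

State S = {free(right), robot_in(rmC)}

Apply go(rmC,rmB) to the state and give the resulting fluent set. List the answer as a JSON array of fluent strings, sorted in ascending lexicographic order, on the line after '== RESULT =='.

Compute (S \ del) ∪ add:
  pre ⊆ S: {robot_in(rmC)} ⊆ S  — applicable
  S \ del = {free(right)}
  ∪ add   = {free(right), robot_in(rmB)}

== RESULT ==
["free(right)", "robot_in(rmB)"]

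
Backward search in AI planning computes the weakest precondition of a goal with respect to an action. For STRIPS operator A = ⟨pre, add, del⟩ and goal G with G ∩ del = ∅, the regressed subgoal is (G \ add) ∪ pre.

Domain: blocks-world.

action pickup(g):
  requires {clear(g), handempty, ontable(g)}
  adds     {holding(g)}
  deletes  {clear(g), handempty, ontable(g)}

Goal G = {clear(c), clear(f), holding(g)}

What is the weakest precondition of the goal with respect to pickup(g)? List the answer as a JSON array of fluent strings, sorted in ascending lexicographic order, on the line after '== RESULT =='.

Compute (G \ add) ∪ pre:
  G ∩ del = {}  (empty — regression defined)
  G \ add = {clear(c), clear(f), holding(g)} \ {holding(g)} = {clear(c), clear(f)}
  ∪ pre   = {clear(c), clear(f)} ∪ {clear(g), handempty, ontable(g)}
          = {clear(c), clear(f), clear(g), handempty, ontable(g)}

== RESULT ==
["clear(c)", "clear(f)", "clear(g)", "handempty", "ontable(g)"]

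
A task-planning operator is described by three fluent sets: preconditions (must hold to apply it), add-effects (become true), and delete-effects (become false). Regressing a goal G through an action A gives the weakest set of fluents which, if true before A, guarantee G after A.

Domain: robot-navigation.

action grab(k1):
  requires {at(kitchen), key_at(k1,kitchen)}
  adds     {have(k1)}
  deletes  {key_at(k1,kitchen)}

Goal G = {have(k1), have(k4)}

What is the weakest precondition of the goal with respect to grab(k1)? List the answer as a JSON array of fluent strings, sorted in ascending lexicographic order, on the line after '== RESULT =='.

Compute (G \ add) ∪ pre:
  G ∩ del = {}  (empty — regression defined)
  G \ add = {have(k1), have(k4)} \ {have(k1)} = {have(k4)}
  ∪ pre   = {have(k4)} ∪ {at(kitchen), key_at(k1,kitchen)}
          = {at(kitchen), have(k4), key_at(k1,kitchen)}

== RESULT ==
["at(kitchen)", "have(k4)", "key_at(k1,kitchen)"]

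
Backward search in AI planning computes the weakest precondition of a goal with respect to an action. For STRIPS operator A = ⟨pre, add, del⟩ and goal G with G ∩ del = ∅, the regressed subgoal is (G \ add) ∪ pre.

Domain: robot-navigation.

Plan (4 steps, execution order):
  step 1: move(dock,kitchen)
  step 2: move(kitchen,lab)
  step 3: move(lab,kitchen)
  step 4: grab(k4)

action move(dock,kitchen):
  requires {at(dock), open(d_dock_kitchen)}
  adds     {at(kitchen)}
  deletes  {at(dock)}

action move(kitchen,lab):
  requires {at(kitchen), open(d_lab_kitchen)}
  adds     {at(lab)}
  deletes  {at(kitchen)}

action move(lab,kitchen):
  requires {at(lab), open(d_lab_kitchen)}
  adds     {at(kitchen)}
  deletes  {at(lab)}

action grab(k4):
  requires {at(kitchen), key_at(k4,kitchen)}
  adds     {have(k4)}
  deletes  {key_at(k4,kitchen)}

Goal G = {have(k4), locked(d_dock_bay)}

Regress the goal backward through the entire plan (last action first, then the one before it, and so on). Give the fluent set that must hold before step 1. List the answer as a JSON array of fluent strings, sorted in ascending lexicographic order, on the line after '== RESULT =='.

Regress step by step:
  through step 4 (grab(k4)): drop {have(k4)}, keep {locked(d_dock_bay)}, require {at(kitchen), key_at(k4,kitchen)}
    → {at(kitchen), key_at(k4,kitchen), locked(d_dock_bay)}
  through step 3 (move(lab,kitchen)): drop {at(kitchen)}, keep {key_at(k4,kitchen), locked(d_dock_bay)}, require {at(lab), open(d_lab_kitchen)}
    → {at(lab), key_at(k4,kitchen), locked(d_dock_bay), open(d_lab_kitchen)}
  through step 2 (move(kitchen,lab)): drop {at(lab)}, keep {key_at(k4,kitchen), locked(d_dock_bay), open(d_lab_kitchen)}, require {at(kitchen), open(d_lab_kitchen)}
    → {at(kitchen), key_at(k4,kitchen), locked(d_dock_bay), open(d_lab_kitchen)}
  through step 1 (move(dock,kitchen)): drop {at(kitchen)}, keep {key_at(k4,kitchen), locked(d_dock_bay), open(d_lab_kitchen)}, require {at(dock), open(d_dock_kitchen)}
    → {at(dock), key_at(k4,kitchen), locked(d_dock_bay), open(d_dock_kitchen), open(d_lab_kitchen)}

== RESULT ==
["at(dock)", "key_at(k4,kitchen)", "locked(d_dock_bay)", "open(d_dock_kitchen)", "open(d_lab_kitchen)"]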